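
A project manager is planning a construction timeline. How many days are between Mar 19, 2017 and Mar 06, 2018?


Start date: 2017-03-19
End date: 2018-03-06
Mar 2017: +13 days
Apr 2017: +30 days
May 2017: +31 days
... (10 more months)
Total: 352 days

352


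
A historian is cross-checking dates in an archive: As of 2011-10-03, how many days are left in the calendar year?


Start: October 03, 2011
End: December 31, 2011
Days left in October: 28
November: 30
December: 31
Sum of remaining months: 61
Total: 28 + 61 = 89

89


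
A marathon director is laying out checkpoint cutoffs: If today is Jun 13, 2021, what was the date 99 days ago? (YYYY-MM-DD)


Start: 2021-06-13
Subtracting 99 days
Days already passed in June: 13
After going back through June: 86 more days to subtract
May 2021: 31 days, 55 remaining
April 2021: 30 days, 25 remaining
March 2021 has 31 days, need 25
Result: 2021-03-06

2021-03-06


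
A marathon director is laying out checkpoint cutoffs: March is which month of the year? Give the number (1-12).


Calendar month order:
2. February
3. March <--
4. April
March is month number 3

3


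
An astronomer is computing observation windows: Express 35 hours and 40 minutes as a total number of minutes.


Hours: 35
Extra minutes: 40
Minutes per hour: 60
Hours to minutes: 35 x 60 = 2100
Total: 2100 + 40 = 2140

2140


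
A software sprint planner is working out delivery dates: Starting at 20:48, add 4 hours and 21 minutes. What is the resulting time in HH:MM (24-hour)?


Start time: 20:48
Adding: 4 hours 21 minutes
Minutes: 48 + 21 = 69
Minute overflow: 69 >= 60, so carry 1 hour, minutes = 9
Hours: 20 + 4 + 1 = 25
Hour wraparound: 25 mod 24 = 1
Result: 01:09

01:09


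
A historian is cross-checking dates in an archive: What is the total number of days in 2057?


Year: 2057
Check leap year rules:
Divisible by 4? No
2057 is not a leap year
Days: 365

365


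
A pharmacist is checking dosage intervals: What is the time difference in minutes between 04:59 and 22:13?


Start time: 04:59 = 299 minutes from midnight
End time: 22:13 = 1333 minutes from midnight
Difference: 1333 - 299 = 1034 minutes
That is 17 hours and 14 minutes

1034


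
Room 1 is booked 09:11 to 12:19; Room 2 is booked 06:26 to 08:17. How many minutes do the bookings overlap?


Interval A: [551, 739] minutes from midnight
Interval B: [386, 497] minutes from midnight
Overlap start = max(551, 386) = 551
Overlap end = min(739, 497) = 497
End <= start, so the intervals do not overlap: 0 minutes

0


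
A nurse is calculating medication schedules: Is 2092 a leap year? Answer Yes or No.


Year: 2092
Divisible by 4? 2092 / 4 = 523.0 -> Yes
Divisible by 100? 2092 / 100 = 20.92 -> No
Divisible by 4 but not 100, so it IS a leap year

Yes


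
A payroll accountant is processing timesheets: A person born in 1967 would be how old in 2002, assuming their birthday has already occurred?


Birth year: 1967
Current year: 2002
Age = current year - birth year
Age = 2002 - 1967 = 35

35


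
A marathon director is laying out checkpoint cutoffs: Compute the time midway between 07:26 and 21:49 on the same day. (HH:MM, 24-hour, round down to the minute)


Start time: 07:26 = 446 minutes from midnight
End time: 21:49 = 1309 minutes from midnight
Sum: 446 + 1309 = 1755
Midpoint: 1755 / 2 = 877 minutes
Convert: 877 / 60 = 14 hours, 37 minutes
Result: 14:37

14:37


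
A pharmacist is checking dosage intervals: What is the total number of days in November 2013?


Month: November
Year: 2013
November is a 30-day month
Total: 30 days

30


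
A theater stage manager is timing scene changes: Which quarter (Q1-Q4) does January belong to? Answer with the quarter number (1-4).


Month: January (month 1)
Q1: January-March (months 1-3)
Q2: April-June (months 4-6)
Q3: July-September (months 7-9)
Q4: October-December (months 10-12)
Month 1 falls in Q1

1


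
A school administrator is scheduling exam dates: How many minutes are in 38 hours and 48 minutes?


Hours: 38
Minutes: 48
Convert hours to minutes: 38 x 60 = 2280
Add remaining minutes: 2280 + 48 = 2328

2328


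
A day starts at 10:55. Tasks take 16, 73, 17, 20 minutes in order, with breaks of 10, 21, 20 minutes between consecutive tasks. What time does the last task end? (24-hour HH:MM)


Start: 10:55 = 655 min from midnight
  after task 1 (16 min): 11:11
  after break (10 min): 11:21
  after task 2 (73 min): 12:34
  after break (21 min): 12:55
  after task 3 (17 min): 13:12
  after break (20 min): 13:32
  after task 4 (20 min): 13:52
Total elapsed: 177 minutes
End time: 13:52

13:52


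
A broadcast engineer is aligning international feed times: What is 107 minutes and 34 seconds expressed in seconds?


Minutes: 107
Extra seconds: 34
Seconds per minute: 60
Minutes to seconds: 107 x 60 = 6420
Total: 6420 + 34 = 6454

6454


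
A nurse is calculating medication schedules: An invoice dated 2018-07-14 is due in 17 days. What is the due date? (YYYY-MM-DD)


Start: 2018-07-14
Adding 17 days
Days remaining in July: 17
Result: 2018-07-31

2018-07-31


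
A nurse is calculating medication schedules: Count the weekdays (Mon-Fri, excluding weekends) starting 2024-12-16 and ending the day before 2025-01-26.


Start: 2024-12-16 (Monday)
End (exclusive): 2025-01-26 (Sunday)
Total calendar days: 41
Full weeks: 41 // 7 = 5 -> 25 weekdays
Remaining 6 days starting on Monday:
  Mon(w), Tue(w), Wed(w), Thu(w), Fri(w), Sat(-) -> 5 weekdays
Total business days: 25 + 5 = 30

30


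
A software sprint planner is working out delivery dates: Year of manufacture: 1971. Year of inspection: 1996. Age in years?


Birth year: 1971
Current year: 1996
Age = current year - birth year
Age = 1996 - 1971 = 25

25


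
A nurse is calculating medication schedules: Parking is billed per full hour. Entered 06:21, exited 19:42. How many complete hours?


Start: 06:21
End: 19:42
Hour difference: 19 - 6 = 13 hours
Minute difference: 42 - 21 = 21 minutes
Total minutes: 801
Complete hours: 801 / 60 = 13 (remainder 21)

13


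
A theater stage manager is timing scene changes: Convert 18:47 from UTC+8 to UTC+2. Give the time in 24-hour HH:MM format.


Local time: 18:47 at UTC+8 (offset 8h)
Target zone: UTC+2 (offset 2h)
Difference: 2 - (8) = -6 hours
Calculation: 18 + (-6) = 12
Result: 12:47

12:47


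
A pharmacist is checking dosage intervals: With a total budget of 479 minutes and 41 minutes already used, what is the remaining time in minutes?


Total budget: 479 minutes
Time used: 41 minutes
Remaining: 479 - 41 = 438 minutes
Percent used: 8.6%
Percent remaining: 91.4%

438


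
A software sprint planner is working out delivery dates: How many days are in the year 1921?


Year: 1921
Check leap year rules:
Divisible by 4? No
1921 is not a leap year
Days: 365

365


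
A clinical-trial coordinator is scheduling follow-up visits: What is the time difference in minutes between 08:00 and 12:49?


Start time: 08:00 = 480 minutes from midnight
End time: 12:49 = 769 minutes from midnight
Difference: 769 - 480 = 289 minutes
That is 4 hours and 49 minutes

289


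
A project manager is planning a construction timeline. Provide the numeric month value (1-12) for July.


Calendar month order:
6. June
7. July <--
8. August
July is month number 7

7


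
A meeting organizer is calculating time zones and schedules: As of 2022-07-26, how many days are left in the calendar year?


Start: July 26, 2022
End: December 31, 2022
Days left in July: 5
August: 31
September: 30
October: 31
November: 30
... plus remaining months
Sum of remaining months: 153
Total: 5 + 153 = 158

158


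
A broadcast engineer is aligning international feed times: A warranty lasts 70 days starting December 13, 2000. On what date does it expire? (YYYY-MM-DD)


Start: 2000-12-13
Adding 70 days
Days remaining in December: 18
After December: 52 days still to add
January 2001: 31 days, 21 remaining
February 2001 has 28 days, need 21
Result: 2001-02-21

2001-02-21


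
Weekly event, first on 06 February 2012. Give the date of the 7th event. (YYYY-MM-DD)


First occurrence: 2012-02-06 (occurrence 1)
Each occurrence is 7 days after the previous.
Occurrence 7 is 6 weeks after the first.
6 weeks = 42 days
2012-02-06 + 42 days = 2012-03-19

2012-03-19


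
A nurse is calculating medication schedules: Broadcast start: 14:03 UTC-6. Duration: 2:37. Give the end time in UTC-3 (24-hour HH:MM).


Start: 14:03 in UTC-6
Step 1 - add duration:
  minutes: 3 + 37 = 40
  hours: 14 + 2 + 0 = 16
  end in UTC-6: 16:40
Step 2 - convert UTC-6 -> UTC-3:
  offset difference: -3 - (-6) = 3 hours
  16 + (3) = 19 -> mod 24 = 19
Result: 19:40 in UTC-3

19:40


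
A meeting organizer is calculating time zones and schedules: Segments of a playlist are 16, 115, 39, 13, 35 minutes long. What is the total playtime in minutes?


Durations: 16, 115, 39, 13, 35
Running sum: 16
+ 115 = 131
+ 39 = 170
+ 13 = 183
+ 35 = 218
Total duration: 218 minutes
That is 3 hours and 38 minutes

218


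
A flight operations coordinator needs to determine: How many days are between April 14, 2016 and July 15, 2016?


Start date: 2016-04-14
End date: 2016-07-15
Apr 2016: +17 days
May 2016: +31 days
Jun 2016: +30 days
Jul 2016: +14 days
Total: 92 days

92


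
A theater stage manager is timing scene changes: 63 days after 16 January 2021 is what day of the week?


Start: 2021-01-16 (Saturday)
Step 1 - find target date: add 63 days
  2021-01-16 + 63 days = 2021-03-20
Step 2 - day of week:
  63 mod 7 = 0
  Saturday + 0 days -> Saturday
Result: Saturday (2021-03-20)

Saturday


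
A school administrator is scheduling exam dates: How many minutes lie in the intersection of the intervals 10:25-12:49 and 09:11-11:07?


Interval A: [625, 769] minutes from midnight
Interval B: [551, 667] minutes from midnight
Overlap start = max(625, 551) = 625
Overlap end = min(769, 667) = 667
Overlap = 667 - 625 = 42 minutes

42


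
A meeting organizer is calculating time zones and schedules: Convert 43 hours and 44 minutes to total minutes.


Hours: 43
Minutes: 44
Convert hours to minutes: 43 x 60 = 2580
Add remaining minutes: 2580 + 44 = 2624

2624


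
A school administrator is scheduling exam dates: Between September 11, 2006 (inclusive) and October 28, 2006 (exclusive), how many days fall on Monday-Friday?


Start: 2006-09-11 (Monday)
End (exclusive): 2006-10-28 (Saturday)
Total calendar days: 47
Full weeks: 47 // 7 = 6 -> 30 weekdays
Remaining 5 days starting on Monday:
  Mon(w), Tue(w), Wed(w), Thu(w), Fri(w) -> 5 weekdays
Total business days: 30 + 5 = 35

35


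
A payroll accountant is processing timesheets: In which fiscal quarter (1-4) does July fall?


Month: July (month 7)
Q1: January-March (months 1-3)
Q2: April-June (months 4-6)
Q3: July-September (months 7-9)
Q4: October-December (months 10-12)
Month 7 falls in Q3

3


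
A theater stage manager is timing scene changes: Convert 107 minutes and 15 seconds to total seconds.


Minutes: 107
Extra seconds: 15
Seconds per minute: 60
Minutes to seconds: 107 x 60 = 6420
Total: 6420 + 15 = 6435

6435


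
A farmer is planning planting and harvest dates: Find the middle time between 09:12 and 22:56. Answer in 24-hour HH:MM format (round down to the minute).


Start time: 09:12 = 552 minutes from midnight
End time: 22:56 = 1376 minutes from midnight
Sum: 552 + 1376 = 1928
Midpoint: 1928 / 2 = 964 minutes
Convert: 964 / 60 = 16 hours, 4 minutes
Result: 16:04

16:04


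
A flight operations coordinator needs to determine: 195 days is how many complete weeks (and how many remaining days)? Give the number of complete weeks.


Total days: 195
Days per week: 7
Division: 195 / 7 = 27 remainder 6
Complete weeks: 27
Remaining days: 6

27


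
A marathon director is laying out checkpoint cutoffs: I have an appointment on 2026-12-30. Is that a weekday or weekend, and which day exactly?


Date: 2026-12-30
January 1, 2026 is a Thursday
Day of year: 364
Offset from Jan 1: 363 days
363 mod 7 = 6
Result: Wednesday

Wednesday


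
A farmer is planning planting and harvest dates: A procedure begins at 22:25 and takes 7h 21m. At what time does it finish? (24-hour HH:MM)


Start time: 22:25
Adding: 7 hours 21 minutes
Minutes: 25 + 21 = 46
Hours: 22 + 7 + 0 = 29
Hour wraparound: 29 mod 24 = 5
Result: 05:46

05:46


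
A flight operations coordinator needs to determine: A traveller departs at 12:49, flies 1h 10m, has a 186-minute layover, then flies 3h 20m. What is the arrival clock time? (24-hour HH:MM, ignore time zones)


Depart: 12:49
Leg 1: +70 min -> 13:59
Layover: +186 min -> 17:05
Leg 2: +200 min -> 20:25
Total travel: 456 minutes = 7h 36m
Arrival: 20:25

20:25


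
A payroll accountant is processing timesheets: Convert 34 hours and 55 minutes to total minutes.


Hours: 34
Extra minutes: 55
Minutes per hour: 60
Hours to minutes: 34 x 60 = 2040
Total: 2040 + 55 = 2095

2095


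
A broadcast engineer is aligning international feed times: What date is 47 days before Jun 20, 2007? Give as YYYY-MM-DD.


Start: 2007-06-20
Subtracting 47 days
Days already passed in June: 20
After going back through June: 27 more days to subtract
May 2007 has 31 days, need 27
Result: 2007-05-04

2007-05-04


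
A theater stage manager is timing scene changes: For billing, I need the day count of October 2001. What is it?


Month: October
Year: 2001
October is a 31-day month
Total: 31 days

31


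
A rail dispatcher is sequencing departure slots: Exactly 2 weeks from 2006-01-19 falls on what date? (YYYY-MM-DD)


Start: 2006-01-19
Weeks to add: 2
Convert to days: 2 x 7 = 14 days
Add 14 days to 2006-01-19
Result: 2006-02-02

2006-02-02


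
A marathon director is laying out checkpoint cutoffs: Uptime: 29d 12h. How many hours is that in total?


Days: 29
Extra hours: 12
Hours per day: 24
Days to hours: 29 x 24 = 696
Total: 696 + 12 = 708

708


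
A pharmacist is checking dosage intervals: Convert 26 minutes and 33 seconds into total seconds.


Minutes: 26
Seconds: 33
Convert minutes to seconds: 26 x 60 = 1560
Add remaining seconds: 1560 + 33 = 1593

1593


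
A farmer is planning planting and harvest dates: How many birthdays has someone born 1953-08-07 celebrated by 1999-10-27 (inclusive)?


Birth: 1953-08-07
Reference: 1999-10-27
Year difference: 1999 - 1953 = 46
Has birthday (08-07) occurred by 10-27? Yes
Age in full years: 46

46


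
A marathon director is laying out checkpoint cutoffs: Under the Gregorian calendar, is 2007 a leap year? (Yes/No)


Year: 2007
Divisible by 4? 2007 / 4 = 501.75 -> No
Not divisible by 4, so NOT a leap year

No


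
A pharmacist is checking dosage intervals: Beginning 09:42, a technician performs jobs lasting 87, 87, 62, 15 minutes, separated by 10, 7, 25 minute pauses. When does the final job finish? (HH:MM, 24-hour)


Start: 09:42 = 582 min from midnight
  after task 1 (87 min): 11:09
  after break (10 min): 11:19
  after task 2 (87 min): 12:46
  after break (7 min): 12:53
  after task 3 (62 min): 13:55
  after break (25 min): 14:20
  after task 4 (15 min): 14:35
Total elapsed: 293 minutes
End time: 14:35

14:35


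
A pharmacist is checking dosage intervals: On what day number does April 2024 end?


Month: April
Year: 2024
April is a 30-day month
Total: 30 days

30


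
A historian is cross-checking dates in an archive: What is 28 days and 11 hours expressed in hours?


Days: 28
Extra hours: 11
Hours per day: 24
Days to hours: 28 x 24 = 672
Total: 672 + 11 = 683

683


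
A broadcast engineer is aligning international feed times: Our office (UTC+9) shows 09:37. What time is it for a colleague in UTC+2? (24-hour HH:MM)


Local time: 09:37 at UTC+9 (offset 9h)
Target zone: UTC+2 (offset 2h)
Difference: 2 - (9) = -7 hours
Calculation: 9 + (-7) = 2
Result: 02:37

02:37


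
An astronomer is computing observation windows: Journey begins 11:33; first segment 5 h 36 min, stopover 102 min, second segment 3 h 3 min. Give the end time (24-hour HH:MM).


Depart: 11:33
Leg 1: +336 min -> 17:09
Layover: +102 min -> 18:51
Leg 2: +183 min -> 21:54
Total travel: 621 minutes = 10h 21m
Arrival: 21:54

21:54


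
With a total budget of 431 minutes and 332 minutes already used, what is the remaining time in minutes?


Total budget: 431 minutes
Time used: 332 minutes
Remaining: 431 - 332 = 99 minutes
Percent used: 77.0%
Percent remaining: 23.0%

99


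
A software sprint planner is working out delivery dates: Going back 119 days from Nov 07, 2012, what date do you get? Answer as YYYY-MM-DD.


Start: 2012-11-07
Subtracting 119 days
Days already passed in November: 7
After going back through November: 112 more days to subtract
October 2012: 31 days, 81 remaining
September 2012: 30 days, 51 remaining
August 2012: 31 days, 20 remaining
July 2012 has 31 days, need 20
Result: 2012-07-11

2012-07-11


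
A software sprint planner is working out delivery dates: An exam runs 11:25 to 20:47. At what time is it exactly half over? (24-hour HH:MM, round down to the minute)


Start time: 11:25 = 685 minutes from midnight
End time: 20:47 = 1247 minutes from midnight
Sum: 685 + 1247 = 1932
Midpoint: 1932 / 2 = 966 minutes
Convert: 966 / 60 = 16 hours, 6 minutes
Result: 16:06

16:06


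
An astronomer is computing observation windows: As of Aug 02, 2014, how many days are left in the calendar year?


Start: August 02, 2014
End: December 31, 2014
Days left in August: 29
September: 30
October: 31
November: 30
December: 31
Sum of remaining months: 122
Total: 29 + 122 = 151

151


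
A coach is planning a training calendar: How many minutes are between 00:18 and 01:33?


Start time: 00:18 = 18 minutes from midnight
End time: 01:33 = 93 minutes from midnight
Difference: 93 - 18 = 75 minutes
That is 1 hours and 15 minutes

75


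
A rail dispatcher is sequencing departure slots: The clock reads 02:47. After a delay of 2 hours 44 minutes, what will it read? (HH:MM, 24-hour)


Start time: 02:47
Adding: 2 hours 44 minutes
Minutes: 47 + 44 = 91
Minute overflow: 91 >= 60, so carry 1 hour, minutes = 31
Hours: 2 + 2 + 1 = 5
Result: 05:31

05:31


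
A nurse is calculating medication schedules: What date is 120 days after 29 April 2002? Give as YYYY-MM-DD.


Start: 2002-04-29
Adding 120 days
Days remaining in April: 1
After April: 119 days still to add
May 2002: 31 days, 88 remaining
June 2002: 30 days, 58 remaining
July 2002: 31 days, 27 remaining
August 2002 has 31 days, need 27
Result: 2002-08-27

2002-08-27


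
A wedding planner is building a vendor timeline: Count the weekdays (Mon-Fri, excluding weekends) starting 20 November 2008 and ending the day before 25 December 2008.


Start: 2008-11-20 (Thursday)
End (exclusive): 2008-12-25 (Thursday)
Total calendar days: 35
Full weeks: 35 // 7 = 5 -> 25 weekdays
Remaining 0 days starting on Thursday:
Total business days: 25 + 0 = 25

25


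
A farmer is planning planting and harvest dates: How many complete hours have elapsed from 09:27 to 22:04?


Start: 09:27
End: 22:04
Hour difference: 22 - 9 = 13 hours
Minute difference: 4 - 27 = -23 minutes
Total minutes: 757
Complete hours: 757 / 60 = 12 (remainder 37)

12


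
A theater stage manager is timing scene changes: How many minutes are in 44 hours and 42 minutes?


Hours: 44
Extra minutes: 42
Minutes per hour: 60
Hours to minutes: 44 x 60 = 2640
Total: 2640 + 42 = 2682

2682


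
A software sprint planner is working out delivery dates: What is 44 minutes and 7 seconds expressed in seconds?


Minutes: 44
Extra seconds: 7
Seconds per minute: 60
Minutes to seconds: 44 x 60 = 2640
Total: 2640 + 7 = 2647

2647


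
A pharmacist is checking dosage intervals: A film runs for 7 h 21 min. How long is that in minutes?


Hours: 7
Minutes: 21
Convert hours to minutes: 7 x 60 = 420
Add remaining minutes: 420 + 21 = 441

441


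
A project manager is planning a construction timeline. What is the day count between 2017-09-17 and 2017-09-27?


Start date: 2017-09-17
End date: 2017-09-27
Sep 2017: +10 days
Total: 10 days

10


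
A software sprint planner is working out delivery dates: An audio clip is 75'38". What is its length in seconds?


Minutes: 75
Seconds: 38
Convert minutes to seconds: 75 x 60 = 4500
Add remaining seconds: 4500 + 38 = 4538

4538


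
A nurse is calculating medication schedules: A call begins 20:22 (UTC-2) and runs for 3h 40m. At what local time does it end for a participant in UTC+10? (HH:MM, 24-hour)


Start: 20:22 in UTC-2
Step 1 - add duration:
  minutes: 22 + 40 = 62 (carry 1h)
  hours: 20 + 3 + 1 = 24
  end in UTC-2: 00:02
Step 2 - convert UTC-2 -> UTC+10:
  offset difference: 10 - (-2) = 12 hours
  0 + (12) = 12 -> mod 24 = 12
Result: 12:02 in UTC+10

12:02


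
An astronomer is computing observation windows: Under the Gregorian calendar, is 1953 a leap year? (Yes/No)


Year: 1953
Divisible by 4? 1953 / 4 = 488.25 -> No
Not divisible by 4, so NOT a leap year

No


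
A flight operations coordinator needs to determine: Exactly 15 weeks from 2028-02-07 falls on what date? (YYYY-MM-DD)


Start: 2028-02-07
Weeks to add: 15
Convert to days: 15 x 7 = 105 days
Add 105 days to 2028-02-07
Result: 2028-05-22

2028-05-22


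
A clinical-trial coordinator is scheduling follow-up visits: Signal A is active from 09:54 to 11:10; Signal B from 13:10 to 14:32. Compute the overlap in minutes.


Interval A: [594, 670] minutes from midnight
Interval B: [790, 872] minutes from midnight
Overlap start = max(594, 790) = 790
Overlap end = min(670, 872) = 670
End <= start, so the intervals do not overlap: 0 minutes

0


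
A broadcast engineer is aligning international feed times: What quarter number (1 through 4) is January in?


Month: January (month 1)
Q1: January-March (months 1-3)
Q2: April-June (months 4-6)
Q3: July-September (months 7-9)
Q4: October-December (months 10-12)
Month 1 falls in Q1

1


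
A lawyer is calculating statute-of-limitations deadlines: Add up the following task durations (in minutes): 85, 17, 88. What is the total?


Durations: 85, 17, 88
Running sum: 85
+ 17 = 102
+ 88 = 190
Total duration: 190 minutes
That is 3 hours and 10 minutes

190


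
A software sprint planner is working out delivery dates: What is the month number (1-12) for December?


Calendar month order:
11. November
12. December <--
December is month number 12

12


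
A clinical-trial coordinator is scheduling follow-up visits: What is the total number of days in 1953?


Year: 1953
Check leap year rules:
Divisible by 4? No
1953 is not a leap year
Days: 365

365


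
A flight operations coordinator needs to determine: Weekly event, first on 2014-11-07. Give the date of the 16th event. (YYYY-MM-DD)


First occurrence: 2014-11-07 (occurrence 1)
Each occurrence is 7 days after the previous.
Occurrence 16 is 15 weeks after the first.
15 weeks = 105 days
2014-11-07 + 105 days = 2015-02-20

2015-02-20


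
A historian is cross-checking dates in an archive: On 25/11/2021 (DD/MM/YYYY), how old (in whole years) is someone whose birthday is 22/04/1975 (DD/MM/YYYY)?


Birth: 1975-04-22
Reference: 2021-11-25
Year difference: 2021 - 1975 = 46
Has birthday (04-22) occurred by 11-25? Yes
Age in full years: 46

46


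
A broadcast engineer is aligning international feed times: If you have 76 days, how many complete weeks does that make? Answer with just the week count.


Total days: 76
Days per week: 7
Division: 76 / 7 = 10 remainder 6
Complete weeks: 10
Remaining days: 6

10


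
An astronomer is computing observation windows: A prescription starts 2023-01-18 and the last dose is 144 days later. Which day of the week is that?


Start: 2023-01-18 (Wednesday)
Step 1 - find target date: add 144 days
  2023-01-18 + 144 days = 2023-06-11
Step 2 - day of week:
  144 mod 7 = 4
  Wednesday + 4 days -> Sunday
Result: Sunday (2023-06-11)

Sunday


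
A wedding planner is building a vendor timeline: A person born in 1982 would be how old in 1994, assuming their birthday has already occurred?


Birth year: 1982
Current year: 1994
Age = current year - birth year
Age = 1994 - 1982 = 12

12


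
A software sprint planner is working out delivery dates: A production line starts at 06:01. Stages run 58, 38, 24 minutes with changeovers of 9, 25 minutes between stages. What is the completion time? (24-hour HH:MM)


Start: 06:01 = 361 min from midnight
  after task 1 (58 min): 06:59
  after break (9 min): 07:08
  after task 2 (38 min): 07:46
  after break (25 min): 08:11
  after task 3 (24 min): 08:35
Total elapsed: 154 minutes
End time: 08:35

08:35


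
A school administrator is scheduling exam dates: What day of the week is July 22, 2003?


Date: 2003-07-22
January 1, 2003 is a Wednesday
Day of year: 203
Offset from Jan 1: 202 days
202 mod 7 = 6
Result: Tuesday

Tuesday


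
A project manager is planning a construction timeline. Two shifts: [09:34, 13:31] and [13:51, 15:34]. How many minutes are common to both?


Interval A: [574, 811] minutes from midnight
Interval B: [831, 934] minutes from midnight
Overlap start = max(574, 831) = 831
Overlap end = min(811, 934) = 811
End <= start, so the intervals do not overlap: 0 minutes

0


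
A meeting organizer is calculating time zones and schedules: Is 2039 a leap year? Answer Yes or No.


Year: 2039
Divisible by 4? 2039 / 4 = 509.75 -> No
Not divisible by 4, so NOT a leap year

No


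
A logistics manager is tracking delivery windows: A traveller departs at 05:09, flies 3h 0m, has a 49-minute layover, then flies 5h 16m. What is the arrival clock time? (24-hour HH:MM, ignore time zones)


Depart: 05:09
Leg 1: +180 min -> 08:09
Layover: +49 min -> 08:58
Leg 2: +316 min -> 14:14
Total travel: 545 minutes = 9h 5m
Arrival: 14:14

14:14


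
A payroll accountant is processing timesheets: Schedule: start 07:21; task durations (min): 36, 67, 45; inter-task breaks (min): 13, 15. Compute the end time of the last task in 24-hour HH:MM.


Start: 07:21 = 441 min from midnight
  after task 1 (36 min): 07:57
  after break (13 min): 08:10
  after task 2 (67 min): 09:17
  after break (15 min): 09:32
  after task 3 (45 min): 10:17
Total elapsed: 176 minutes
End time: 10:17

10:17


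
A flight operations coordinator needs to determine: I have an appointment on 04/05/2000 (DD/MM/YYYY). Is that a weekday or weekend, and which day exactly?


Date: 2000-05-04
January 1, 2000 is a Saturday
Day of year: 125
Offset from Jan 1: 124 days
124 mod 7 = 5
Result: Thursday

Thursday


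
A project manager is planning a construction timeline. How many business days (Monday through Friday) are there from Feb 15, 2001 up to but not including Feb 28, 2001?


Start: 2001-02-15 (Thursday)
End (exclusive): 2001-02-28 (Wednesday)
Total calendar days: 13
Full weeks: 13 // 7 = 1 -> 5 weekdays
Remaining 6 days starting on Thursday:
  Thu(w), Fri(w), Sat(-), Sun(-), Mon(w), Tue(w) -> 4 weekdays
Total business days: 5 + 4 = 9

9


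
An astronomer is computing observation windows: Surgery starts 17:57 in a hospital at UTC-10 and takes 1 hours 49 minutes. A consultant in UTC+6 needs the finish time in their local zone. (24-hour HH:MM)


Start: 17:57 in UTC-10
Step 1 - add duration:
  minutes: 57 + 49 = 106 (carry 1h)
  hours: 17 + 1 + 1 = 19
  end in UTC-10: 19:46
Step 2 - convert UTC-10 -> UTC+6:
  offset difference: 6 - (-10) = 16 hours
  19 + (16) = 35 -> mod 24 = 11
Result: 11:46 in UTC+6

11:46


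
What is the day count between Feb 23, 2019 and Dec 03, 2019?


Start date: 2019-02-23
End date: 2019-12-03
Feb 2019: +6 days
Mar 2019: +31 days
Apr 2019: +30 days
... (8 more months)
Total: 283 days

283


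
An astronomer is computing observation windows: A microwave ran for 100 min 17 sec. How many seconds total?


Minutes: 100
Extra seconds: 17
Seconds per minute: 60
Minutes to seconds: 100 x 60 = 6000
Total: 6000 + 17 = 6017

6017


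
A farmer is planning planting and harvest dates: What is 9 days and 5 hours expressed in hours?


Days: 9
Extra hours: 5
Hours per day: 24
Days to hours: 9 x 24 = 216
Total: 216 + 5 = 221

221


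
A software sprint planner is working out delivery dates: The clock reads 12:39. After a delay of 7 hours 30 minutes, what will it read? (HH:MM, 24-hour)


Start time: 12:39
Adding: 7 hours 30 minutes
Minutes: 39 + 30 = 69
Minute overflow: 69 >= 60, so carry 1 hour, minutes = 9
Hours: 12 + 7 + 1 = 20
Result: 20:09

20:09


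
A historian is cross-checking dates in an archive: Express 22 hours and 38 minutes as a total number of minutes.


Hours: 22
Extra minutes: 38
Minutes per hour: 60
Hours to minutes: 22 x 60 = 1320
Total: 1320 + 38 = 1358

1358


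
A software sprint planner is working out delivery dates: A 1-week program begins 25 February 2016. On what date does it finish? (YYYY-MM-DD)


Start: 2016-02-25
Weeks to add: 1
Convert to days: 1 x 7 = 7 days
Add 7 days to 2016-02-25
Result: 2016-03-03

2016-03-03


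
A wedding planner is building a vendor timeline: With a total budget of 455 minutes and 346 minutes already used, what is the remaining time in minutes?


Total budget: 455 minutes
Time used: 346 minutes
Remaining: 455 - 346 = 109 minutes
Percent used: 76.0%
Percent remaining: 24.0%

109


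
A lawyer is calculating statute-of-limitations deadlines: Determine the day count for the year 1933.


Year: 1933
Check leap year rules:
Divisible by 4? No
1933 is not a leap year
Days: 365

365


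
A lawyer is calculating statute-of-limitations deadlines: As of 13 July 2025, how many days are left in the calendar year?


Start: July 13, 2025
End: December 31, 2025
Days left in July: 18
August: 31
September: 30
October: 31
November: 30
... plus remaining months
Sum of remaining months: 153
Total: 18 + 153 = 171

171


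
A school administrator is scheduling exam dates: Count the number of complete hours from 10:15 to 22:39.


Start: 10:15
End: 22:39
Hour difference: 22 - 10 = 12 hours
Minute difference: 39 - 15 = 24 minutes
Total minutes: 744
Complete hours: 744 / 60 = 12 (remainder 24)

12


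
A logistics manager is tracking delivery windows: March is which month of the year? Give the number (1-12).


Calendar month order:
2. February
3. March <--
4. April
March is month number 3

3


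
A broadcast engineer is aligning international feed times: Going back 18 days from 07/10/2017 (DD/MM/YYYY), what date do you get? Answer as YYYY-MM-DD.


Start: 2017-10-07
Subtracting 18 days
Days already passed in October: 7
After going back through October: 11 more days to subtract
September 2017 has 30 days, need 11
Result: 2017-09-19

2017-09-19


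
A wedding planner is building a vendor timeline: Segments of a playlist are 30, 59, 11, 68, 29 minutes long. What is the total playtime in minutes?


Durations: 30, 59, 11, 68, 29
Running sum: 30
+ 59 = 89
+ 11 = 100
+ 68 = 168
+ 29 = 197
Total duration: 197 minutes
That is 3 hours and 17 minutes

197


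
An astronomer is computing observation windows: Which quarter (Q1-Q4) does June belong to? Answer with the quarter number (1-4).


Month: June (month 6)
Q1: January-March (months 1-3)
Q2: April-June (months 4-6)
Q3: July-September (months 7-9)
Q4: October-December (months 10-12)
Month 6 falls in Q2

2


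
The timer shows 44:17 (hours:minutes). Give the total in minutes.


Hours: 44
Minutes: 17
Convert hours to minutes: 44 x 60 = 2640
Add remaining minutes: 2640 + 17 = 2657

2657


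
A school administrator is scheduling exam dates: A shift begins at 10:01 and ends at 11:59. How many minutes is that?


Start time: 10:01 = 601 minutes from midnight
End time: 11:59 = 719 minutes from midnight
Difference: 719 - 601 = 118 minutes
That is 1 hours and 58 minutes

118


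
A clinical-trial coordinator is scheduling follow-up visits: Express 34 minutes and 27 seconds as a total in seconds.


Minutes: 34
Seconds: 27
Convert minutes to seconds: 34 x 60 = 2040
Add remaining seconds: 2040 + 27 = 2067

2067


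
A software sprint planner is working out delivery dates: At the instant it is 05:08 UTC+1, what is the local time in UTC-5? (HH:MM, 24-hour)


Local time: 05:08 at UTC+1 (offset 1h)
Target zone: UTC-5 (offset -5h)
Difference: -5 - (1) = -6 hours
Calculation: 5 + (-6) = -1
Wraparound: (-1) mod 24 = 23
Result: 23:08

23:08


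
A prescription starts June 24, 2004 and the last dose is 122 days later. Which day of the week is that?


Start: 2004-06-24 (Thursday)
Step 1 - find target date: add 122 days
  2004-06-24 + 122 days = 2004-10-24
Step 2 - day of week:
  122 mod 7 = 3
  Thursday + 3 days -> Sunday
Result: Sunday (2004-10-24)

Sunday


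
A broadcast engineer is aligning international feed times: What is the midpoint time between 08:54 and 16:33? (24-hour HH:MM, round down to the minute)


Start time: 08:54 = 534 minutes from midnight
End time: 16:33 = 993 minutes from midnight
Sum: 534 + 993 = 1527
Midpoint: 1527 / 2 = 763 minutes
Convert: 763 / 60 = 12 hours, 43 minutes
Result: 12:43

12:43


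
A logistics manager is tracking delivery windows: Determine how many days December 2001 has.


Month: December
Year: 2001
December is a 31-day month
Total: 31 days

31


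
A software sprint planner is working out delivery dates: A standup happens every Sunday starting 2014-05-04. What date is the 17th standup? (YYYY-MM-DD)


First occurrence: 2014-05-04 (occurrence 1)
Each occurrence is 7 days after the previous.
Occurrence 17 is 16 weeks after the first.
16 weeks = 112 days
2014-05-04 + 112 days = 2014-08-24

2014-08-24


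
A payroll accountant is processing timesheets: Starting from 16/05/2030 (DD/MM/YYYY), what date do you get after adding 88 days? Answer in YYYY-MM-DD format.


Start: 2030-05-16
Adding 88 days
Days remaining in May: 15
After May: 73 days still to add
June 2030: 30 days, 43 remaining
July 2030: 31 days, 12 remaining
August 2030 has 31 days, need 12
Result: 2030-08-12

2030-08-12


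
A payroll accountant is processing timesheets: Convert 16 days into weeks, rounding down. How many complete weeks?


Total days: 16
Days per week: 7
Division: 16 / 7 = 2 remainder 2
Complete weeks: 2
Remaining days: 2

2


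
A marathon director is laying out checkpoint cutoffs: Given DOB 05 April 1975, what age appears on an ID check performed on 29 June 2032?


Birth: 1975-04-05
Reference: 2032-06-29
Year difference: 2032 - 1975 = 57
Has birthday (04-05) occurred by 06-29? Yes
Age in full years: 57

57


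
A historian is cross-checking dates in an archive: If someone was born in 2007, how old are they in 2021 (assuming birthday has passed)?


Birth year: 2007
Current year: 2021
Age = current year - birth year
Age = 2021 - 2007 = 14

14


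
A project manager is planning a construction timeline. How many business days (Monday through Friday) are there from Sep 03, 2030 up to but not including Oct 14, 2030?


Start: 2030-09-03 (Tuesday)
End (exclusive): 2030-10-14 (Monday)
Total calendar days: 41
Full weeks: 41 // 7 = 5 -> 25 weekdays
Remaining 6 days starting on Tuesday:
  Tue(w), Wed(w), Thu(w), Fri(w), Sat(-), Sun(-) -> 4 weekdays
Total business days: 25 + 4 = 29

29


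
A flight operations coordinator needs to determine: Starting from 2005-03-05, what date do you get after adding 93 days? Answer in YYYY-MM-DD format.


Start: 2005-03-05
Adding 93 days
Days remaining in March: 26
After March: 67 days still to add
April 2005: 30 days, 37 remaining
May 2005: 31 days, 6 remaining
June 2005 has 30 days, need 6
Result: 2005-06-06

2005-06-06


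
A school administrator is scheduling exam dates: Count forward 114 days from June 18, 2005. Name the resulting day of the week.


Start: 2005-06-18 (Saturday)
Step 1 - find target date: add 114 days
  2005-06-18 + 114 days = 2005-10-10
Step 2 - day of week:
  114 mod 7 = 2
  Saturday + 2 days -> Monday
Result: Monday (2005-10-10)

Monday


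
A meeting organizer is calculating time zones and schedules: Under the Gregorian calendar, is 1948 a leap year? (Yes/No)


Year: 1948
Divisible by 4? 1948 / 4 = 487.0 -> Yes
Divisible by 100? 1948 / 100 = 19.48 -> No
Divisible by 4 but not 100, so it IS a leap year

Yes


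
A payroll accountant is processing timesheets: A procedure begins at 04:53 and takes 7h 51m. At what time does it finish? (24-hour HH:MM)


Start time: 04:53
Adding: 7 hours 51 minutes
Minutes: 53 + 51 = 104
Minute overflow: 104 >= 60, so carry 1 hour, minutes = 44
Hours: 4 + 7 + 1 = 12
Result: 12:44

12:44


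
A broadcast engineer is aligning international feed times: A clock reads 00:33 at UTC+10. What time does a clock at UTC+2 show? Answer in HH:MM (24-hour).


Local time: 00:33 at UTC+10 (offset 10h)
Target zone: UTC+2 (offset 2h)
Difference: 2 - (10) = -8 hours
Calculation: 0 + (-8) = -8
Wraparound: (-8) mod 24 = 16
Result: 16:33

16:33


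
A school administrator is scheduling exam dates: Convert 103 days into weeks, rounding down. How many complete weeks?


Total days: 103
Days per week: 7
Division: 103 / 7 = 14 remainder 5
Complete weeks: 14
Remaining days: 5

14


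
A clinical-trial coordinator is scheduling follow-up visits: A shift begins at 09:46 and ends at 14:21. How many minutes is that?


Start time: 09:46 = 586 minutes from midnight
End time: 14:21 = 861 minutes from midnight
Difference: 861 - 586 = 275 minutes
That is 4 hours and 35 minutes

275


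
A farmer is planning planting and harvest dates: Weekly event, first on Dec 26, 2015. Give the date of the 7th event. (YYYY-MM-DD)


First occurrence: 2015-12-26 (occurrence 1)
Each occurrence is 7 days after the previous.
Occurrence 7 is 6 weeks after the first.
6 weeks = 42 days
2015-12-26 + 42 days = 2016-02-06

2016-02-06


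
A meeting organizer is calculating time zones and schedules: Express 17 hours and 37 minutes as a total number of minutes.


Hours: 17
Extra minutes: 37
Minutes per hour: 60
Hours to minutes: 17 x 60 = 1020
Total: 1020 + 37 = 1057

1057


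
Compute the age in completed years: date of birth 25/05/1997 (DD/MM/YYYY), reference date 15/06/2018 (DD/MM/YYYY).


Birth: 1997-05-25
Reference: 2018-06-15
Year difference: 2018 - 1997 = 21
Has birthday (05-25) occurred by 06-15? Yes
Age in full years: 21

21


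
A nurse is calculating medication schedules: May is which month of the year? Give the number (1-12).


Calendar month order:
4. April
5. May <--
6. June
May is month number 5

5


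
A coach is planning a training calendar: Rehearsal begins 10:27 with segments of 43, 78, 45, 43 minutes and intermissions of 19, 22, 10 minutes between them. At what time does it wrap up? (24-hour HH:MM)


Start: 10:27 = 627 min from midnight
  after task 1 (43 min): 11:10
  after break (19 min): 11:29
  after task 2 (78 min): 12:47
  after break (22 min): 13:09
  after task 3 (45 min): 13:54
  after break (10 min): 14:04
  after task 4 (43 min): 14:47
Total elapsed: 260 minutes
End time: 14:47

14:47


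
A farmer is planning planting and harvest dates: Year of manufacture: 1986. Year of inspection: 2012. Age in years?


Birth year: 1986
Current year: 2012
Age = current year - birth year
Age = 2012 - 1986 = 26

26


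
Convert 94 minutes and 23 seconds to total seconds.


Minutes: 94
Extra seconds: 23
Seconds per minute: 60
Minutes to seconds: 94 x 60 = 5640
Total: 5640 + 23 = 5663

5663


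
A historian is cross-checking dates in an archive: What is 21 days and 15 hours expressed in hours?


Days: 21
Extra hours: 15
Hours per day: 24
Days to hours: 21 x 24 = 504
Total: 504 + 15 = 519

519


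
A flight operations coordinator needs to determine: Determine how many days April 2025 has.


Month: April
Year: 2025
April is a 30-day month
Total: 30 days

30


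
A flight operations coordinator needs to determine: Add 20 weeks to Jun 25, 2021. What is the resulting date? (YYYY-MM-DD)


Start: 2021-06-25
Weeks to add: 20
Convert to days: 20 x 7 = 140 days
Add 140 days to 2021-06-25
Result: 2021-11-12

2021-11-12
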